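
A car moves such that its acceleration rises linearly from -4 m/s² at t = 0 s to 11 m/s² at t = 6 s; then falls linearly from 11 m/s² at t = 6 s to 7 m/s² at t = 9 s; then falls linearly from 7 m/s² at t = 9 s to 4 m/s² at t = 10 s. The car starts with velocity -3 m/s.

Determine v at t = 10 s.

Δv equals the area under the a-t graph; then v = v₀ + Δv.
0–6 s: ½(-4 + 11)(6) = 21 m/s
6–9 s: ½(11 + 7)(3) = 27 m/s
9–10 s: ½(7 + 4)(1) = 5.5 m/s
Δv = 53.5 m/s, so v(10) = -3 + (53.5) = 50.5 m/s.

50.5 m/s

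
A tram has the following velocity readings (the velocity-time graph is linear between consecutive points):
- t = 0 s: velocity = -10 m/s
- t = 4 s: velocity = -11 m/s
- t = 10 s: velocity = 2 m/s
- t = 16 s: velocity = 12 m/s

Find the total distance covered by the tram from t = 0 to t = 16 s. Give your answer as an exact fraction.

Total distance travelled is ∫|v| dt — sum the magnitudes of each area piece.
0–4 s: |½(-10 + -11)(4)| = 42 m
4–10 s: v = 0 at t = 118/13 s; triangle areas 363/13 + 12/13 = 375/13 m
10–16 s: |½(2 + 12)(6)| = 42 m
Total distance = 1467/13 m

1467/13 m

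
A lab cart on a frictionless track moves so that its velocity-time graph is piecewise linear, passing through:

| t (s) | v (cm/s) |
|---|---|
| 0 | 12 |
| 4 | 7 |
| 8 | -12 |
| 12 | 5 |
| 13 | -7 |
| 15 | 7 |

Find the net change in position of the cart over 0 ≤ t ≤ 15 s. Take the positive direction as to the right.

Net displacement equals the area under the velocity-time graph (areas below the axis count negative).
0–4 s: ½(12 + 7)(4) = 38 cm
4–8 s: ½(7 + -12)(4) = -10 cm
8–12 s: ½(-12 + 5)(4) = -14 cm
12–13 s: ½(5 + -7)(1) = -1 cm
13–15 s: ½(-7 + 7)(2) = 0 cm
Net displacement = 13 cm

13 cm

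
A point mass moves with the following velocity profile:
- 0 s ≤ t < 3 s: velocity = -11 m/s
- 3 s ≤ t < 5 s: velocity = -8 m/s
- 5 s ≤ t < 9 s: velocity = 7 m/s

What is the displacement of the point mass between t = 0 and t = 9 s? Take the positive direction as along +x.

Displacement is the signed area under the v-t curve.
0–3 s: -11 × 3 = -33 m
3–5 s: -8 × 2 = -16 m
5–9 s: 7 × 4 = 28 m
Net displacement = -21 m

-21 m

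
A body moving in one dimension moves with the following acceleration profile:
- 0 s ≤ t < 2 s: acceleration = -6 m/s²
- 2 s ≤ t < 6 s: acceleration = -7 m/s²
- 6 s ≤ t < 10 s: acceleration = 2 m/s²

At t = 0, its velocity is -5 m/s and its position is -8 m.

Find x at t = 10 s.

-318 m

On each constant-a segment, Δv = aΔt and Δx = v₀Δt + ½aΔt²; chain segment to segment.
0–2 s: v starts -5 m/s; Δx = -5·2 + ½·-6·2² = -22 m; v ends -17 m/s.
2–6 s: v starts -17 m/s; Δx = -17·4 + ½·-7·4² = -124 m; v ends -45 m/s.
6–10 s: v starts -45 m/s; Δx = -45·4 + ½·2·4² = -164 m; v ends -37 m/s.
x(10) = -8 + Σ Δx = -318 m.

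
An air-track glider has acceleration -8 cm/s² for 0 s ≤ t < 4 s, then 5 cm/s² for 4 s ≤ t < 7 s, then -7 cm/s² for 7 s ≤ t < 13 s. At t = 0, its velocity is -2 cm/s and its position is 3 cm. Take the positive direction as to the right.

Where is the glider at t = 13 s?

-388.5 cm

On each constant-a segment, Δv = aΔt and Δx = v₀Δt + ½aΔt²; chain segment to segment.
0–4 s: v starts -2 cm/s; Δx = -2·4 + ½·-8·4² = -72 cm; v ends -34 cm/s.
4–7 s: v starts -34 cm/s; Δx = -34·3 + ½·5·3² = -79.5 cm; v ends -19 cm/s.
7–13 s: v starts -19 cm/s; Δx = -19·6 + ½·-7·6² = -240 cm; v ends -61 cm/s.
x(13) = 3 + Σ Δx = -388.5 cm.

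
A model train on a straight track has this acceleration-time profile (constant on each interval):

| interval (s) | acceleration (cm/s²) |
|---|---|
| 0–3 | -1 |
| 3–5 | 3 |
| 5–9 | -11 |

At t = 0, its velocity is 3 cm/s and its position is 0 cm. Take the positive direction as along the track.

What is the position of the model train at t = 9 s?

-53.5 cm

On each constant-a segment, Δv = aΔt and Δx = v₀Δt + ½aΔt²; chain segment to segment.
0–3 s: v starts 3 cm/s; Δx = 3·3 + ½·-1·3² = 4.5 cm; v ends 0 cm/s.
3–5 s: v starts 0 cm/s; Δx = 0·2 + ½·3·2² = 6 cm; v ends 6 cm/s.
5–9 s: v starts 6 cm/s; Δx = 6·4 + ½·-11·4² = -64 cm; v ends -38 cm/s.
x(9) = 0 + Σ Δx = -53.5 cm.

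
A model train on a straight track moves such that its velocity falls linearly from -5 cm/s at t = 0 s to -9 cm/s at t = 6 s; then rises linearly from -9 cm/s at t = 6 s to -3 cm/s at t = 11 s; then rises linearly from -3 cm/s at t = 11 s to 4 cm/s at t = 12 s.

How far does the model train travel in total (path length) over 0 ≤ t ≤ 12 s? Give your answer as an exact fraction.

Distance (not displacement) is the total path length: add the absolute areas under v-t.
0–6 s: |½(-5 + -9)(6)| = 42 cm
6–11 s: |½(-9 + -3)(5)| = 30 cm
11–12 s: v = 0 at t = 80/7 s; triangle areas 9/14 + 8/7 = 25/14 cm
Total distance = 1033/14 cm

1033/14 cm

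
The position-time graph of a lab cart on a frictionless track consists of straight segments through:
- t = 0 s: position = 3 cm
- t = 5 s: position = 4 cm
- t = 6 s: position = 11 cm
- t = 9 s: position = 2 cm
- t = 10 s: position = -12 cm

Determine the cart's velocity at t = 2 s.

0.2 cm/s

Velocity is the slope of the x-t graph on 0–5 s: (4 − 3)/(5 − 0) = 0.2 cm/s.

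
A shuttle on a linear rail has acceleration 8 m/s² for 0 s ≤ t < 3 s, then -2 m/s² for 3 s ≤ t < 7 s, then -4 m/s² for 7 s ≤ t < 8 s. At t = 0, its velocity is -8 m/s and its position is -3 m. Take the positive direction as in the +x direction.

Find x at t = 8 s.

On each constant-a segment, Δv = aΔt and Δx = v₀Δt + ½aΔt²; chain segment to segment.
0–3 s: v starts -8 m/s; Δx = -8·3 + ½·8·3² = 12 m; v ends 16 m/s.
3–7 s: v starts 16 m/s; Δx = 16·4 + ½·-2·4² = 48 m; v ends 8 m/s.
7–8 s: v starts 8 m/s; Δx = 8·1 + ½·-4·1² = 6 m; v ends 4 m/s.
x(8) = -3 + Σ Δx = 63 m.

63 m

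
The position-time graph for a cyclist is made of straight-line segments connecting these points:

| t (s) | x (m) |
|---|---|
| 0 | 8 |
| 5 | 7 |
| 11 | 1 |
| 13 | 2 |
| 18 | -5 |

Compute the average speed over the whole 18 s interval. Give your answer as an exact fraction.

Average speed = (total path length)/(elapsed time); on a piecewise-linear x-t graph the path length is Σ|Δx|.
0–5 s: |Δx| = |7 − 8| = 1 m
5–11 s: |Δx| = |1 − 7| = 6 m
11–13 s: |Δx| = |2 − 1| = 1 m
13–18 s: |Δx| = |-5 − 2| = 7 m
Total path = 15 m; average speed = 15/18 = 5/6 m/s.

5/6 m/s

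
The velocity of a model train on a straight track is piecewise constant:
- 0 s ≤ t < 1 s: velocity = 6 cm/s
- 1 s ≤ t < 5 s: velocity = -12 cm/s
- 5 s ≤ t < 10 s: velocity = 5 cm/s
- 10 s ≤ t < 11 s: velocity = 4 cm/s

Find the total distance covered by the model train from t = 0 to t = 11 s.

Total distance travelled is ∫|v| dt — sum the magnitudes of each area piece.
0–1 s: |6| × 1 = 6 cm
1–5 s: |-12| × 4 = 48 cm
5–10 s: |5| × 5 = 25 cm
10–11 s: |4| × 1 = 4 cm
Total distance = 83 cm

83 cm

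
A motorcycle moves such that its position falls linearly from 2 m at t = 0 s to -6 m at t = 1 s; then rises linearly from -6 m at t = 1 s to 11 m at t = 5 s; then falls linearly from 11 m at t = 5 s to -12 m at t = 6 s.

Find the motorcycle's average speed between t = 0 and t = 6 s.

Average speed = (total path length)/(elapsed time); on a piecewise-linear x-t graph the path length is Σ|Δx|.
0–1 s: |Δx| = |-6 − 2| = 8 m
1–5 s: |Δx| = |11 − -6| = 17 m
5–6 s: |Δx| = |-12 − 11| = 23 m
Total path = 48 m; average speed = 48/6 = 8 m/s.

8 m/s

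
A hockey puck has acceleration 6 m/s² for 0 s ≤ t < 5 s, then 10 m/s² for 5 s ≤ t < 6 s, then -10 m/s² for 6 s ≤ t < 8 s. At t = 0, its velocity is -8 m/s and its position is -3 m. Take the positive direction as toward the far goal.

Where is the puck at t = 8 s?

103 m

On each constant-a segment, Δv = aΔt and Δx = v₀Δt + ½aΔt²; chain segment to segment.
0–5 s: v starts -8 m/s; Δx = -8·5 + ½·6·5² = 35 m; v ends 22 m/s.
5–6 s: v starts 22 m/s; Δx = 22·1 + ½·10·1² = 27 m; v ends 32 m/s.
6–8 s: v starts 32 m/s; Δx = 32·2 + ½·-10·2² = 44 m; v ends 12 m/s.
x(8) = -3 + Σ Δx = 103 m.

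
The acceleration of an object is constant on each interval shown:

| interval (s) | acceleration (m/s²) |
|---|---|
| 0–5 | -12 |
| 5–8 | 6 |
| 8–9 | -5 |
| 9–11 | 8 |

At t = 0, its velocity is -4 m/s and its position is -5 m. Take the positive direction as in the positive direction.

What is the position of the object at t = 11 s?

-474.5 m

On each constant-a segment, Δv = aΔt and Δx = v₀Δt + ½aΔt²; chain segment to segment.
0–5 s: v starts -4 m/s; Δx = -4·5 + ½·-12·5² = -170 m; v ends -64 m/s.
5–8 s: v starts -64 m/s; Δx = -64·3 + ½·6·3² = -165 m; v ends -46 m/s.
8–9 s: v starts -46 m/s; Δx = -46·1 + ½·-5·1² = -48.5 m; v ends -51 m/s.
9–11 s: v starts -51 m/s; Δx = -51·2 + ½·8·2² = -86 m; v ends -35 m/s.
x(11) = -5 + Σ Δx = -474.5 m.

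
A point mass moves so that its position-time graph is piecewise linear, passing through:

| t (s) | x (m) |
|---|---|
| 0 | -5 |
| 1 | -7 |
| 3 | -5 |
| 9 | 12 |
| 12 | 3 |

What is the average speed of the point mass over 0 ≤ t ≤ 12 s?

Average speed = (total path length)/(elapsed time); on a piecewise-linear x-t graph the path length is Σ|Δx|.
0–1 s: |Δx| = |-7 − -5| = 2 m
1–3 s: |Δx| = |-5 − -7| = 2 m
3–9 s: |Δx| = |12 − -5| = 17 m
9–12 s: |Δx| = |3 − 12| = 9 m
Total path = 30 m; average speed = 30/12 = 2.5 m/s.

2.5 m/s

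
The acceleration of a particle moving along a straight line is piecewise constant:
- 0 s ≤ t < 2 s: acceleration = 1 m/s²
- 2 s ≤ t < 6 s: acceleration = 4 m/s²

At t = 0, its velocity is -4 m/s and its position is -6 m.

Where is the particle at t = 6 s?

12 m

On each constant-a segment, Δv = aΔt and Δx = v₀Δt + ½aΔt²; chain segment to segment.
0–2 s: v starts -4 m/s; Δx = -4·2 + ½·1·2² = -6 m; v ends -2 m/s.
2–6 s: v starts -2 m/s; Δx = -2·4 + ½·4·4² = 24 m; v ends 14 m/s.
x(6) = -6 + Σ Δx = 12 m.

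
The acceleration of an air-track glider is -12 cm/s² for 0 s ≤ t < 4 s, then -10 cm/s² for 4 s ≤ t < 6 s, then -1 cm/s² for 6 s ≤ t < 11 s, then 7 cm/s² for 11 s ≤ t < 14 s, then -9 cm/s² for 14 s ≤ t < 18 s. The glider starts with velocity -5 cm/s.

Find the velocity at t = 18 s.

-93 cm/s

Δv equals the area under the a-t graph; then v = v₀ + Δv.
0–4 s: -12 × 4 = -48 cm/s
4–6 s: -10 × 2 = -20 cm/s
6–11 s: -1 × 5 = -5 cm/s
11–14 s: 7 × 3 = 21 cm/s
14–18 s: -9 × 4 = -36 cm/s
Δv = -88 cm/s, so v(18) = -5 + (-88) = -93 cm/s.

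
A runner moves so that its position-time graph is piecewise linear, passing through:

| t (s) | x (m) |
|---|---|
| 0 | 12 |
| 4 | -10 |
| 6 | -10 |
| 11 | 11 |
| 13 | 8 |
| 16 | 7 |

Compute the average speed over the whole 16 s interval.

2.9375 m/s

Average speed = (total path length)/(elapsed time); on a piecewise-linear x-t graph the path length is Σ|Δx|.
0–4 s: |Δx| = |-10 − 12| = 22 m
4–6 s: |Δx| = |-10 − -10| = 0 m
6–11 s: |Δx| = |11 − -10| = 21 m
11–13 s: |Δx| = |8 − 11| = 3 m
13–16 s: |Δx| = |7 − 8| = 1 m
Total path = 47 m; average speed = 47/16 = 2.9375 m/s.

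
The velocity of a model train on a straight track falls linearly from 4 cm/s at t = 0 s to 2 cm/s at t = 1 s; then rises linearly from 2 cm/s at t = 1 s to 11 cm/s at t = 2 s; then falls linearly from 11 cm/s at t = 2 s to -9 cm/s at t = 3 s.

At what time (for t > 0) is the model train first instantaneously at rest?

v changes sign on 2–3 s (from 11 to -9); the graph is linear there, so v = 0 at t = 2 + (-11)·(3 − 2)/(-9 − 11) = 2.55 s.

t = 2.55 s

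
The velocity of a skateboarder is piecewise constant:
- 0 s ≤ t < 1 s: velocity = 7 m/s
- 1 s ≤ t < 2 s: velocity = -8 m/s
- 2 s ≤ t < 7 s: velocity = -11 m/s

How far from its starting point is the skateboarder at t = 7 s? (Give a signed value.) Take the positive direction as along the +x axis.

Net displacement equals the area under the velocity-time graph (areas below the axis count negative).
0–1 s: 7 × 1 = 7 m
1–2 s: -8 × 1 = -8 m
2–7 s: -11 × 5 = -55 m
Net displacement = -56 m

-56 m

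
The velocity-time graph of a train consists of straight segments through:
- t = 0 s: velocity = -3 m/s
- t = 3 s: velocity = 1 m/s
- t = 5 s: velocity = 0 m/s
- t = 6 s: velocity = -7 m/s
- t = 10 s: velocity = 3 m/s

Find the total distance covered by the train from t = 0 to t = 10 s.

19.85 m

Total distance travelled is ∫|v| dt — sum the magnitudes of each area piece.
0–3 s: v = 0 at t = 2.25 s; triangle areas 3.375 + 0.375 = 3.75 m
3–5 s: |½(1 + 0)(2)| = 1 m
5–6 s: |½(0 + -7)(1)| = 3.5 m
6–10 s: v = 0 at t = 8.8 s; triangle areas 9.8 + 1.8 = 11.6 m
Total distance = 19.85 m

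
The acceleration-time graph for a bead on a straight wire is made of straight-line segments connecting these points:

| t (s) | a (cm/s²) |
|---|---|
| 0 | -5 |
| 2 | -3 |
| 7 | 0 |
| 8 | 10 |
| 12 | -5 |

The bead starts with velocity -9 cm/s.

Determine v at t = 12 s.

-9.5 cm/s

Δv equals the area under the a-t graph; then v = v₀ + Δv.
0–2 s: ½(-5 + -3)(2) = -8 cm/s
2–7 s: ½(-3 + 0)(5) = -7.5 cm/s
7–8 s: ½(0 + 10)(1) = 5 cm/s
8–12 s: ½(10 + -5)(4) = 10 cm/s
Δv = -0.5 cm/s, so v(12) = -9 + (-0.5) = -9.5 cm/s.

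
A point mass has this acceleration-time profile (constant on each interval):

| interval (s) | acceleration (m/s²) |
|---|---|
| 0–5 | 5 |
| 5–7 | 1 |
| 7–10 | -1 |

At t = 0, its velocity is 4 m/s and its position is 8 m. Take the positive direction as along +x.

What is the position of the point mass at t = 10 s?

239 m

On each constant-a segment, Δv = aΔt and Δx = v₀Δt + ½aΔt²; chain segment to segment.
0–5 s: v starts 4 m/s; Δx = 4·5 + ½·5·5² = 82.5 m; v ends 29 m/s.
5–7 s: v starts 29 m/s; Δx = 29·2 + ½·1·2² = 60 m; v ends 31 m/s.
7–10 s: v starts 31 m/s; Δx = 31·3 + ½·-1·3² = 88.5 m; v ends 28 m/s.
x(10) = 8 + Σ Δx = 239 m.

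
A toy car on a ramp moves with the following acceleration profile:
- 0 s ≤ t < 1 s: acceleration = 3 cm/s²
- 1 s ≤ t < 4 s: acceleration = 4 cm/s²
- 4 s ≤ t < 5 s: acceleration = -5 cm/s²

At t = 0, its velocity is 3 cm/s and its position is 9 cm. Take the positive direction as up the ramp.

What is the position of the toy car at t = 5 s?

65 cm

On each constant-a segment, Δv = aΔt and Δx = v₀Δt + ½aΔt²; chain segment to segment.
0–1 s: v starts 3 cm/s; Δx = 3·1 + ½·3·1² = 4.5 cm; v ends 6 cm/s.
1–4 s: v starts 6 cm/s; Δx = 6·3 + ½·4·3² = 36 cm; v ends 18 cm/s.
4–5 s: v starts 18 cm/s; Δx = 18·1 + ½·-5·1² = 15.5 cm; v ends 13 cm/s.
x(5) = 9 + Σ Δx = 65 cm.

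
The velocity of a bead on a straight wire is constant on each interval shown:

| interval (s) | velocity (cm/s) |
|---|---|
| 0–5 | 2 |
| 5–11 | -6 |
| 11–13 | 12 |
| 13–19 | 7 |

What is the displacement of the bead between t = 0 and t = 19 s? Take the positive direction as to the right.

Displacement is the signed area under the v-t curve.
0–5 s: 2 × 5 = 10 cm
5–11 s: -6 × 6 = -36 cm
11–13 s: 12 × 2 = 24 cm
13–19 s: 7 × 6 = 42 cm
Net displacement = 40 cm

40 cm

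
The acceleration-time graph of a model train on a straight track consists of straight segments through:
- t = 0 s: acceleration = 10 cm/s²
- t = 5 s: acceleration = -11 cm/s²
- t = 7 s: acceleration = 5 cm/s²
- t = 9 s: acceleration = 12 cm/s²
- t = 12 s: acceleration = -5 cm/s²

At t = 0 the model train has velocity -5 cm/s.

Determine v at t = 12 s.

14 cm/s

Δv equals the area under the a-t graph; then v = v₀ + Δv.
0–5 s: ½(10 + -11)(5) = -2.5 cm/s
5–7 s: ½(-11 + 5)(2) = -6 cm/s
7–9 s: ½(5 + 12)(2) = 17 cm/s
9–12 s: ½(12 + -5)(3) = 10.5 cm/s
Δv = 19 cm/s, so v(12) = -5 + (19) = 14 cm/s.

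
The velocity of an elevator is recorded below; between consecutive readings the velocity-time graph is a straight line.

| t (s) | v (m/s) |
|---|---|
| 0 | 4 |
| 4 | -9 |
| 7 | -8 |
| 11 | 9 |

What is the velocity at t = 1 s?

On 0–4 s the graph is linear from 4 to -9 m/s: v(1) = 4 + (-9 − 4)·(1 − 0)/(4 − 0) = 0.75 m/s.

0.75 m/s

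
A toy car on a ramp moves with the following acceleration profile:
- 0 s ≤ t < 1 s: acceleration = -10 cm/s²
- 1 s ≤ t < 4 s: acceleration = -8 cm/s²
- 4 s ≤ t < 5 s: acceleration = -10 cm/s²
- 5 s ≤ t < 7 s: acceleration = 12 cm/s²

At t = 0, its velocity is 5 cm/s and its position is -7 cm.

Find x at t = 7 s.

-146 cm

On each constant-a segment, Δv = aΔt and Δx = v₀Δt + ½aΔt²; chain segment to segment.
0–1 s: v starts 5 cm/s; Δx = 5·1 + ½·-10·1² = 0 cm; v ends -5 cm/s.
1–4 s: v starts -5 cm/s; Δx = -5·3 + ½·-8·3² = -51 cm; v ends -29 cm/s.
4–5 s: v starts -29 cm/s; Δx = -29·1 + ½·-10·1² = -34 cm; v ends -39 cm/s.
5–7 s: v starts -39 cm/s; Δx = -39·2 + ½·12·2² = -54 cm; v ends -15 cm/s.
x(7) = -7 + Σ Δx = -146 cm.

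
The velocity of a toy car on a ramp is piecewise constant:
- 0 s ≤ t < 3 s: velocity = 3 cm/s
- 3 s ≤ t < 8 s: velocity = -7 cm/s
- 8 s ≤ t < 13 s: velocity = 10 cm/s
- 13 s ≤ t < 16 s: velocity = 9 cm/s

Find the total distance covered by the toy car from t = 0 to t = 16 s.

Total distance travelled is ∫|v| dt — sum the magnitudes of each area piece.
0–3 s: |3| × 3 = 9 cm
3–8 s: |-7| × 5 = 35 cm
8–13 s: |10| × 5 = 50 cm
13–16 s: |9| × 3 = 27 cm
Total distance = 121 cm

121 cm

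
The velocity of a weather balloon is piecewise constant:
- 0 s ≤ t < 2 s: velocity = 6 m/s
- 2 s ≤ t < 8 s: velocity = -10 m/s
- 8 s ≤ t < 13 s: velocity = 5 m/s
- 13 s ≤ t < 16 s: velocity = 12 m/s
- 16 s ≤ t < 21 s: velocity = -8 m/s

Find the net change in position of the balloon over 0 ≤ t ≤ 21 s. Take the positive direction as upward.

Displacement is the signed area under the v-t curve.
0–2 s: 6 × 2 = 12 m
2–8 s: -10 × 6 = -60 m
8–13 s: 5 × 5 = 25 m
13–16 s: 12 × 3 = 36 m
16–21 s: -8 × 5 = -40 m
Net displacement = -27 m

-27 m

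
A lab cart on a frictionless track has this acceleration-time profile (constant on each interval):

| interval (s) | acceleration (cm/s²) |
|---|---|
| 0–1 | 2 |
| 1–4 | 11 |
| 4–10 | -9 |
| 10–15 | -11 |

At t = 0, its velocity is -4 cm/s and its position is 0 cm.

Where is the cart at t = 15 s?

-188 cm

On each constant-a segment, Δv = aΔt and Δx = v₀Δt + ½aΔt²; chain segment to segment.
0–1 s: v starts -4 cm/s; Δx = -4·1 + ½·2·1² = -3 cm; v ends -2 cm/s.
1–4 s: v starts -2 cm/s; Δx = -2·3 + ½·11·3² = 43.5 cm; v ends 31 cm/s.
4–10 s: v starts 31 cm/s; Δx = 31·6 + ½·-9·6² = 24 cm; v ends -23 cm/s.
10–15 s: v starts -23 cm/s; Δx = -23·5 + ½·-11·5² = -252.5 cm; v ends -78 cm/s.
x(15) = 0 + Σ Δx = -188 cm.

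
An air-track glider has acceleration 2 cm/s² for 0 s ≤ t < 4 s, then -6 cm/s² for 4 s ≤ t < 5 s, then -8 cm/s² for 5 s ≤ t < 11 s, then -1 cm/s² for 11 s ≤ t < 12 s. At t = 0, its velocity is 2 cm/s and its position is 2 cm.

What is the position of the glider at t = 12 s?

-131.5 cm

On each constant-a segment, Δv = aΔt and Δx = v₀Δt + ½aΔt²; chain segment to segment.
0–4 s: v starts 2 cm/s; Δx = 2·4 + ½·2·4² = 24 cm; v ends 10 cm/s.
4–5 s: v starts 10 cm/s; Δx = 10·1 + ½·-6·1² = 7 cm; v ends 4 cm/s.
5–11 s: v starts 4 cm/s; Δx = 4·6 + ½·-8·6² = -120 cm; v ends -44 cm/s.
11–12 s: v starts -44 cm/s; Δx = -44·1 + ½·-1·1² = -44.5 cm; v ends -45 cm/s.
x(12) = 2 + Σ Δx = -131.5 cm.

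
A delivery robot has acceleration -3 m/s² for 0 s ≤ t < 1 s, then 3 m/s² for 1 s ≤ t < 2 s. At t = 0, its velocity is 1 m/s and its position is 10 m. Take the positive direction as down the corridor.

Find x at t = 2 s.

On each constant-a segment, Δv = aΔt and Δx = v₀Δt + ½aΔt²; chain segment to segment.
0–1 s: v starts 1 m/s; Δx = 1·1 + ½·-3·1² = -0.5 m; v ends -2 m/s.
1–2 s: v starts -2 m/s; Δx = -2·1 + ½·3·1² = -0.5 m; v ends 1 m/s.
x(2) = 10 + Σ Δx = 9 m.

9 m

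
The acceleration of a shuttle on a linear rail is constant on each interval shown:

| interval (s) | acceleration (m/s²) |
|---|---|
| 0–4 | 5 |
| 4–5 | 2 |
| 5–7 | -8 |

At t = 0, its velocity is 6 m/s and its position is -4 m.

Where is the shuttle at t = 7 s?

On each constant-a segment, Δv = aΔt and Δx = v₀Δt + ½aΔt²; chain segment to segment.
0–4 s: v starts 6 m/s; Δx = 6·4 + ½·5·4² = 64 m; v ends 26 m/s.
4–5 s: v starts 26 m/s; Δx = 26·1 + ½·2·1² = 27 m; v ends 28 m/s.
5–7 s: v starts 28 m/s; Δx = 28·2 + ½·-8·2² = 40 m; v ends 12 m/s.
x(7) = -4 + Σ Δx = 127 m.

127 m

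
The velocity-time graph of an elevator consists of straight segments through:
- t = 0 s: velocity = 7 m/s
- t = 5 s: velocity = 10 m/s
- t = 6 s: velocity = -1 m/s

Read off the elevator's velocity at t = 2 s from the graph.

8.2 m/s

On 0–5 s the graph is linear from 7 to 10 m/s: v(2) = 7 + (10 − 7)·(2 − 0)/(5 − 0) = 8.2 m/s.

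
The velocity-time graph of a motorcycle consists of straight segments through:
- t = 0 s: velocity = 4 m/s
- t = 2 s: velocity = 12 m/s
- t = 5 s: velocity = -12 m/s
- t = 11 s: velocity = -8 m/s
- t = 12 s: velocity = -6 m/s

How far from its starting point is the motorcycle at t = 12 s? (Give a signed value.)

Displacement is the signed area under the v-t curve.
0–2 s: ½(4 + 12)(2) = 16 m
2–5 s: ½(12 + -12)(3) = 0 m
5–11 s: ½(-12 + -8)(6) = -60 m
11–12 s: ½(-8 + -6)(1) = -7 m
Net displacement = -51 m

-51 m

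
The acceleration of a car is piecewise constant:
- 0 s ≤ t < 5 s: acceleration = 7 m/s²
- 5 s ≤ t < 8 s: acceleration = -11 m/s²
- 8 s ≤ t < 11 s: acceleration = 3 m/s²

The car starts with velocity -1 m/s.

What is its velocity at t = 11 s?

Δv equals the area under the a-t graph; then v = v₀ + Δv.
0–5 s: 7 × 5 = 35 m/s
5–8 s: -11 × 3 = -33 m/s
8–11 s: 3 × 3 = 9 m/s
Δv = 11 m/s, so v(11) = -1 + (11) = 10 m/s.

10 m/s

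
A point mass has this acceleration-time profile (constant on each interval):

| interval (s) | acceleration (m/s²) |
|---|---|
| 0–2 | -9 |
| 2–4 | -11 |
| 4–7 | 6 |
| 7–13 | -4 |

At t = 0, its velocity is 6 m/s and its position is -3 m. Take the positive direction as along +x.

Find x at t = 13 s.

-298 m

On each constant-a segment, Δv = aΔt and Δx = v₀Δt + ½aΔt²; chain segment to segment.
0–2 s: v starts 6 m/s; Δx = 6·2 + ½·-9·2² = -6 m; v ends -12 m/s.
2–4 s: v starts -12 m/s; Δx = -12·2 + ½·-11·2² = -46 m; v ends -34 m/s.
4–7 s: v starts -34 m/s; Δx = -34·3 + ½·6·3² = -75 m; v ends -16 m/s.
7–13 s: v starts -16 m/s; Δx = -16·6 + ½·-4·6² = -168 m; v ends -40 m/s.
x(13) = -3 + Σ Δx = -298 m.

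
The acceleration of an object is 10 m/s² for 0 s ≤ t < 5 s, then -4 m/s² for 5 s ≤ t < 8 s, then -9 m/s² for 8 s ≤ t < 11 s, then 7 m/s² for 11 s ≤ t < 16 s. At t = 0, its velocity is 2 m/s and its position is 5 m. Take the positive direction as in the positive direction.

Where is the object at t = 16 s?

On each constant-a segment, Δv = aΔt and Δx = v₀Δt + ½aΔt²; chain segment to segment.
0–5 s: v starts 2 m/s; Δx = 2·5 + ½·10·5² = 135 m; v ends 52 m/s.
5–8 s: v starts 52 m/s; Δx = 52·3 + ½·-4·3² = 138 m; v ends 40 m/s.
8–11 s: v starts 40 m/s; Δx = 40·3 + ½·-9·3² = 79.5 m; v ends 13 m/s.
11–16 s: v starts 13 m/s; Δx = 13·5 + ½·7·5² = 152.5 m; v ends 48 m/s.
x(16) = 5 + Σ Δx = 510 m.

510 m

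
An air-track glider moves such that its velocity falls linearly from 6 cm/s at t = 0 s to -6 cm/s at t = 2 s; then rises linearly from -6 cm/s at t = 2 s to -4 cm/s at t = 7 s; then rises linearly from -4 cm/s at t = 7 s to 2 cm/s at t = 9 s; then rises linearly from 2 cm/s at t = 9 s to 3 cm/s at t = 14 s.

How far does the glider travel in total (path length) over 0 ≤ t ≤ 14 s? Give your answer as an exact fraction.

281/6 cm

Distance (not displacement) is the total path length: add the absolute areas under v-t.
0–2 s: v = 0 at t = 1 s; triangle areas 3 + 3 = 6 cm
2–7 s: |½(-6 + -4)(5)| = 25 cm
7–9 s: v = 0 at t = 25/3 s; triangle areas 8/3 + 2/3 = 10/3 cm
9–14 s: |½(2 + 3)(5)| = 12.5 cm
Total distance = 281/6 cm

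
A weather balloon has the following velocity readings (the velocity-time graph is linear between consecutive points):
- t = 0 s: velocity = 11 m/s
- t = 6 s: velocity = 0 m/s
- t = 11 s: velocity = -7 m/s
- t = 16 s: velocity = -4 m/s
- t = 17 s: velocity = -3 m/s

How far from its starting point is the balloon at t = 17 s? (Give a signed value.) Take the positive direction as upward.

Net displacement equals the area under the velocity-time graph (areas below the axis count negative).
0–6 s: ½(11 + 0)(6) = 33 m
6–11 s: ½(0 + -7)(5) = -17.5 m
11–16 s: ½(-7 + -4)(5) = -27.5 m
16–17 s: ½(-4 + -3)(1) = -3.5 m
Net displacement = -15.5 m

-15.5 m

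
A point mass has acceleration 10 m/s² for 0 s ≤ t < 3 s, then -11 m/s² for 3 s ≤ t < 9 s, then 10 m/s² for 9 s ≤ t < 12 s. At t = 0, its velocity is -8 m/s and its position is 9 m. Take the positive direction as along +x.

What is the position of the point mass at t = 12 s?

On each constant-a segment, Δv = aΔt and Δx = v₀Δt + ½aΔt²; chain segment to segment.
0–3 s: v starts -8 m/s; Δx = -8·3 + ½·10·3² = 21 m; v ends 22 m/s.
3–9 s: v starts 22 m/s; Δx = 22·6 + ½·-11·6² = -66 m; v ends -44 m/s.
9–12 s: v starts -44 m/s; Δx = -44·3 + ½·10·3² = -87 m; v ends -14 m/s.
x(12) = 9 + Σ Δx = -123 m.

-123 m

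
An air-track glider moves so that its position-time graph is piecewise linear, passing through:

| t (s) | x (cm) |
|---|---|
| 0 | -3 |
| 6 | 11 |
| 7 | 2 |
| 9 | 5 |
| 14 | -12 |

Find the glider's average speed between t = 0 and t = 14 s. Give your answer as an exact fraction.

Average speed = (total path length)/(elapsed time); on a piecewise-linear x-t graph the path length is Σ|Δx|.
0–6 s: |Δx| = |11 − -3| = 14 cm
6–7 s: |Δx| = |2 − 11| = 9 cm
7–9 s: |Δx| = |5 − 2| = 3 cm
9–14 s: |Δx| = |-12 − 5| = 17 cm
Total path = 43 cm; average speed = 43/14 = 43/14 cm/s.

43/14 cm/s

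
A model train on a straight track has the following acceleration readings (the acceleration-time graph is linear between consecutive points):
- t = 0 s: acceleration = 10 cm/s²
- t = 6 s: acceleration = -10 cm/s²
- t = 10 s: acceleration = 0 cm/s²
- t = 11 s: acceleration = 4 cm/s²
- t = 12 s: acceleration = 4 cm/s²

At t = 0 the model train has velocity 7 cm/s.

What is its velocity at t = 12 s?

-7 cm/s

Δv equals the area under the a-t graph; then v = v₀ + Δv.
0–6 s: ½(10 + -10)(6) = 0 cm/s
6–10 s: ½(-10 + 0)(4) = -20 cm/s
10–11 s: ½(0 + 4)(1) = 2 cm/s
11–12 s: 4 × 1 = 4 cm/s
Δv = -14 cm/s, so v(12) = 7 + (-14) = -7 cm/s.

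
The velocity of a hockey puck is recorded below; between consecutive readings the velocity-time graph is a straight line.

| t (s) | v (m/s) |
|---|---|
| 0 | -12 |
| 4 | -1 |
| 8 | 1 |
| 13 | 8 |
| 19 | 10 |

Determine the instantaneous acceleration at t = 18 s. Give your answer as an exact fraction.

1/3 m/s²

Acceleration is the slope of the v-t graph on 13–19 s: (10 − 8)/(19 − 13) = 1/3 m/s².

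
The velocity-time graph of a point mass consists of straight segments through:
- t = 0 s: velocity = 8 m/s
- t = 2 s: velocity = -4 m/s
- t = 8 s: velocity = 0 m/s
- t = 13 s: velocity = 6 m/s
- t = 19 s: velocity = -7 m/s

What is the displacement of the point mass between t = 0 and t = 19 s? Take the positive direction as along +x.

4 m

Net displacement equals the area under the velocity-time graph (areas below the axis count negative).
0–2 s: ½(8 + -4)(2) = 4 m
2–8 s: ½(-4 + 0)(6) = -12 m
8–13 s: ½(0 + 6)(5) = 15 m
13–19 s: ½(6 + -7)(6) = -3 m
Net displacement = 4 m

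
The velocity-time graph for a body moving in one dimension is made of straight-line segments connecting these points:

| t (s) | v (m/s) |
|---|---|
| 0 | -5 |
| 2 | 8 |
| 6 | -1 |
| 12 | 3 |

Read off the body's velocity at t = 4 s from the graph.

3.5 m/s

On 2–6 s the graph is linear from 8 to -1 m/s: v(4) = 8 + (-1 − 8)·(4 − 2)/(6 − 2) = 3.5 m/s.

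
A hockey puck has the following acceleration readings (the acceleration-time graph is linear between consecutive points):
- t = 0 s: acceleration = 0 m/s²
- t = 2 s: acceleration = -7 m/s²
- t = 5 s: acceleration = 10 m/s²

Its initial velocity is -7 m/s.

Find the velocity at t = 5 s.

-9.5 m/s

Δv equals the area under the a-t graph; then v = v₀ + Δv.
0–2 s: ½(0 + -7)(2) = -7 m/s
2–5 s: ½(-7 + 10)(3) = 4.5 m/s
Δv = -2.5 m/s, so v(5) = -7 + (-2.5) = -9.5 m/s.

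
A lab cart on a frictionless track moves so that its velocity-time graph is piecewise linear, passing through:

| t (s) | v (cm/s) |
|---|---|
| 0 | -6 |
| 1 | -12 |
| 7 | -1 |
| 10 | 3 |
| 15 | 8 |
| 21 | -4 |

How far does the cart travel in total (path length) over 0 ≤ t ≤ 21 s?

99.25 cm

Distance (not displacement) is the total path length: add the absolute areas under v-t.
0–1 s: |½(-6 + -12)(1)| = 9 cm
1–7 s: |½(-12 + -1)(6)| = 39 cm
7–10 s: v = 0 at t = 7.75 s; triangle areas 0.375 + 3.375 = 3.75 cm
10–15 s: |½(3 + 8)(5)| = 27.5 cm
15–21 s: v = 0 at t = 19 s; triangle areas 16 + 4 = 20 cm
Total distance = 99.25 cm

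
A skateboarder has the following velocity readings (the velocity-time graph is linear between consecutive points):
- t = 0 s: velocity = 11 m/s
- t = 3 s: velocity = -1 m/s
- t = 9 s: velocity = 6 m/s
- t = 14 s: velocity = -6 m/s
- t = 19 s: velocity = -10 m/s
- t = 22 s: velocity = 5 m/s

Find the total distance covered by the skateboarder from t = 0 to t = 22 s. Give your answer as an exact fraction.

Distance (not displacement) is the total path length: add the absolute areas under v-t.
0–3 s: v = 0 at t = 2.75 s; triangle areas 15.125 + 0.125 = 15.25 m
3–9 s: v = 0 at t = 27/7 s; triangle areas 3/7 + 108/7 = 111/7 m
9–14 s: v = 0 at t = 11.5 s; triangle areas 7.5 + 7.5 = 15 m
14–19 s: |½(-6 + -10)(5)| = 40 m
19–22 s: v = 0 at t = 21 s; triangle areas 10 + 2.5 = 12.5 m
Total distance = 2761/28 m

2761/28 m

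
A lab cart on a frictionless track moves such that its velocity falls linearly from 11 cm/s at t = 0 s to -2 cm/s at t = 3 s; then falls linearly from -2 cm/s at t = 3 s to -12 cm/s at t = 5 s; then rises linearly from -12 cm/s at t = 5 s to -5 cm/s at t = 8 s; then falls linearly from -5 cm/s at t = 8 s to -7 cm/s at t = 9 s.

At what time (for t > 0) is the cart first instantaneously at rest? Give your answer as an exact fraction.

t = 33/13 s

v changes sign on 0–3 s (from 11 to -2); the graph is linear there, so v = 0 at t = 0 + (-11)·(3 − 0)/(-2 − 11) = 33/13 s.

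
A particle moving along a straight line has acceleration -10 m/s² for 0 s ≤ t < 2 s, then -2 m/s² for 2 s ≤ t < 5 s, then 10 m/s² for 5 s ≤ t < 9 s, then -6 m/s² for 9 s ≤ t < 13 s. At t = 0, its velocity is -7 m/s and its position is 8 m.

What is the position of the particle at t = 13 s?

-188 m

On each constant-a segment, Δv = aΔt and Δx = v₀Δt + ½aΔt²; chain segment to segment.
0–2 s: v starts -7 m/s; Δx = -7·2 + ½·-10·2² = -34 m; v ends -27 m/s.
2–5 s: v starts -27 m/s; Δx = -27·3 + ½·-2·3² = -90 m; v ends -33 m/s.
5–9 s: v starts -33 m/s; Δx = -33·4 + ½·10·4² = -52 m; v ends 7 m/s.
9–13 s: v starts 7 m/s; Δx = 7·4 + ½·-6·4² = -20 m; v ends -17 m/s.
x(13) = 8 + Σ Δx = -188 m.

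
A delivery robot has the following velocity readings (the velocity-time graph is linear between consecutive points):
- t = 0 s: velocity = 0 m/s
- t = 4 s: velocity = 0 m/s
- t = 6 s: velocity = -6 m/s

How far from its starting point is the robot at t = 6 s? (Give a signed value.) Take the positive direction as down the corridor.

Net displacement equals the area under the velocity-time graph (areas below the axis count negative).
0–4 s: 0 × 4 = 0 m
4–6 s: ½(0 + -6)(2) = -6 m
Net displacement = -6 m

-6 m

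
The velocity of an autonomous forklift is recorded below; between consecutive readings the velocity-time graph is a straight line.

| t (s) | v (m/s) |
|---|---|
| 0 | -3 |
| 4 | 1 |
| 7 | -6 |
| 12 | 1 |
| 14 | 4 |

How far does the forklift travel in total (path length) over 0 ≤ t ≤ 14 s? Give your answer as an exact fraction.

218/7 m

Distance (not displacement) is the total path length: add the absolute areas under v-t.
0–4 s: v = 0 at t = 3 s; triangle areas 4.5 + 0.5 = 5 m
4–7 s: v = 0 at t = 31/7 s; triangle areas 3/14 + 54/7 = 111/14 m
7–12 s: v = 0 at t = 79/7 s; triangle areas 90/7 + 5/14 = 185/14 m
12–14 s: |½(1 + 4)(2)| = 5 m
Total distance = 218/7 m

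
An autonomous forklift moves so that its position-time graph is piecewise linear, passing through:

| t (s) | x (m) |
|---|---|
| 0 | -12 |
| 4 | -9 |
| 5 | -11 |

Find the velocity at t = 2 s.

Velocity is the slope of the x-t graph on 0–4 s: (-9 − -12)/(4 − 0) = 0.75 m/s.

0.75 m/s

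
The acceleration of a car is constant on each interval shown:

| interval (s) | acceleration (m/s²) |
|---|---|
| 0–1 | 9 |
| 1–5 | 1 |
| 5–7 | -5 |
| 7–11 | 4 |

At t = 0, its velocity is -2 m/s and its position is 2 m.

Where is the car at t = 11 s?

88.5 m

On each constant-a segment, Δv = aΔt and Δx = v₀Δt + ½aΔt²; chain segment to segment.
0–1 s: v starts -2 m/s; Δx = -2·1 + ½·9·1² = 2.5 m; v ends 7 m/s.
1–5 s: v starts 7 m/s; Δx = 7·4 + ½·1·4² = 36 m; v ends 11 m/s.
5–7 s: v starts 11 m/s; Δx = 11·2 + ½·-5·2² = 12 m; v ends 1 m/s.
7–11 s: v starts 1 m/s; Δx = 1·4 + ½·4·4² = 36 m; v ends 17 m/s.
x(11) = 2 + Σ Δx = 88.5 m.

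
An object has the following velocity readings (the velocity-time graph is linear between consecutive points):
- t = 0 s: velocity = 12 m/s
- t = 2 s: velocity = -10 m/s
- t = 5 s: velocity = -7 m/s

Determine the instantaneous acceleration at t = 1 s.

Acceleration is the slope of the v-t graph on 0–2 s: (-10 − 12)/(2 − 0) = -11 m/s².

-11 m/s²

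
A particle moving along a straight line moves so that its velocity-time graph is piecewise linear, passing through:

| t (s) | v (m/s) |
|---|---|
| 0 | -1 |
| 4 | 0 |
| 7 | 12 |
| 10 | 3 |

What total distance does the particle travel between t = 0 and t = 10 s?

Total distance travelled is ∫|v| dt — sum the magnitudes of each area piece.
0–4 s: |½(-1 + 0)(4)| = 2 m
4–7 s: |½(0 + 12)(3)| = 18 m
7–10 s: |½(12 + 3)(3)| = 22.5 m
Total distance = 42.5 m

42.5 m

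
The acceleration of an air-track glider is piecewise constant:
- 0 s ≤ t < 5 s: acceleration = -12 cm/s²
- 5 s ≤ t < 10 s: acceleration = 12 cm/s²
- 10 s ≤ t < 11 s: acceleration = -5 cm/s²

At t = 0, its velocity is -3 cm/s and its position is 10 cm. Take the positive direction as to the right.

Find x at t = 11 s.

On each constant-a segment, Δv = aΔt and Δx = v₀Δt + ½aΔt²; chain segment to segment.
0–5 s: v starts -3 cm/s; Δx = -3·5 + ½·-12·5² = -165 cm; v ends -63 cm/s.
5–10 s: v starts -63 cm/s; Δx = -63·5 + ½·12·5² = -165 cm; v ends -3 cm/s.
10–11 s: v starts -3 cm/s; Δx = -3·1 + ½·-5·1² = -5.5 cm; v ends -8 cm/s.
x(11) = 10 + Σ Δx = -325.5 cm.

-325.5 cm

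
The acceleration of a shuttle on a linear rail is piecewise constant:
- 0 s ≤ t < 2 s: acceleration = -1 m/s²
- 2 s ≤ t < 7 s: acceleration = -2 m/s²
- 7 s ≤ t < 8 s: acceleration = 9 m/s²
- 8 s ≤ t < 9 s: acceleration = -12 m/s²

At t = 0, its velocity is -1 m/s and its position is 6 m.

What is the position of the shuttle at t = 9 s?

-56.5 m

On each constant-a segment, Δv = aΔt and Δx = v₀Δt + ½aΔt²; chain segment to segment.
0–2 s: v starts -1 m/s; Δx = -1·2 + ½·-1·2² = -4 m; v ends -3 m/s.
2–7 s: v starts -3 m/s; Δx = -3·5 + ½·-2·5² = -40 m; v ends -13 m/s.
7–8 s: v starts -13 m/s; Δx = -13·1 + ½·9·1² = -8.5 m; v ends -4 m/s.
8–9 s: v starts -4 m/s; Δx = -4·1 + ½·-12·1² = -10 m; v ends -16 m/s.
x(9) = 6 + Σ Δx = -56.5 m.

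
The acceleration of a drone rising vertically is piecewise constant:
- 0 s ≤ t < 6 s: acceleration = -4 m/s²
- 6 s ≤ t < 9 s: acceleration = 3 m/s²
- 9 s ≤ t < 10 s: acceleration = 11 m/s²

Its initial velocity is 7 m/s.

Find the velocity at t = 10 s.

Δv equals the area under the a-t graph; then v = v₀ + Δv.
0–6 s: -4 × 6 = -24 m/s
6–9 s: 3 × 3 = 9 m/s
9–10 s: 11 × 1 = 11 m/s
Δv = -4 m/s, so v(10) = 7 + (-4) = 3 m/s.

3 m/s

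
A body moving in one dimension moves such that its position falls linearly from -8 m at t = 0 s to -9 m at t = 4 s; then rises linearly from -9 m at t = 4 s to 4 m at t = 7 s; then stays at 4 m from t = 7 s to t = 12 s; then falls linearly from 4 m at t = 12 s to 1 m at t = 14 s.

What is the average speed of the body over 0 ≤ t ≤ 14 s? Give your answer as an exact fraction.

Average speed = (total path length)/(elapsed time); on a piecewise-linear x-t graph the path length is Σ|Δx|.
0–4 s: |Δx| = |-9 − -8| = 1 m
4–7 s: |Δx| = |4 − -9| = 13 m
7–12 s: |Δx| = |4 − 4| = 0 m
12–14 s: |Δx| = |1 − 4| = 3 m
Total path = 17 m; average speed = 17/14 = 17/14 m/s.

17/14 m/s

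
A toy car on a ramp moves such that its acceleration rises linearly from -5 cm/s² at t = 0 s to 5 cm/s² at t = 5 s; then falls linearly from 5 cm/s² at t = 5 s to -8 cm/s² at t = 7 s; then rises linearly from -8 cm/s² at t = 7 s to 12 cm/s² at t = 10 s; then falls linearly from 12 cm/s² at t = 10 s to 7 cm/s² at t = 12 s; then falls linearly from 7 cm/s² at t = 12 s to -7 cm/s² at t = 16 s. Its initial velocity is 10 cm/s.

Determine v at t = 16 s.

Δv equals the area under the a-t graph; then v = v₀ + Δv.
0–5 s: ½(-5 + 5)(5) = 0 cm/s
5–7 s: ½(5 + -8)(2) = -3 cm/s
7–10 s: ½(-8 + 12)(3) = 6 cm/s
10–12 s: ½(12 + 7)(2) = 19 cm/s
12–16 s: ½(7 + -7)(4) = 0 cm/s
Δv = 22 cm/s, so v(16) = 10 + (22) = 32 cm/s.

32 cm/s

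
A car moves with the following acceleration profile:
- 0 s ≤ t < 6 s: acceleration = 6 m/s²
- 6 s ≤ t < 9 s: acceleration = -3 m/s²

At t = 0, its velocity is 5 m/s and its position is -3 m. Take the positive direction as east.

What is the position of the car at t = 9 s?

On each constant-a segment, Δv = aΔt and Δx = v₀Δt + ½aΔt²; chain segment to segment.
0–6 s: v starts 5 m/s; Δx = 5·6 + ½·6·6² = 138 m; v ends 41 m/s.
6–9 s: v starts 41 m/s; Δx = 41·3 + ½·-3·3² = 109.5 m; v ends 32 m/s.
x(9) = -3 + Σ Δx = 244.5 m.

244.5 m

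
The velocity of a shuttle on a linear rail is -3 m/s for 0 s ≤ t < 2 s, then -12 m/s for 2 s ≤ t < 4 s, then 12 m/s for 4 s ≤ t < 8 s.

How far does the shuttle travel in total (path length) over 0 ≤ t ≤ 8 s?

Distance (not displacement) is the total path length: add the absolute areas under v-t.
0–2 s: |-3| × 2 = 6 m
2–4 s: |-12| × 2 = 24 m
4–8 s: |12| × 4 = 48 m
Total distance = 78 m

78 m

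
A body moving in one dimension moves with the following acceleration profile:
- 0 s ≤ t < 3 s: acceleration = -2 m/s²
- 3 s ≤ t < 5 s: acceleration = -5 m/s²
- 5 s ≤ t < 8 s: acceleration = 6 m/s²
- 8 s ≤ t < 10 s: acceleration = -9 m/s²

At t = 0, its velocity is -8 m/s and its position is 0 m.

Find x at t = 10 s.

On each constant-a segment, Δv = aΔt and Δx = v₀Δt + ½aΔt²; chain segment to segment.
0–3 s: v starts -8 m/s; Δx = -8·3 + ½·-2·3² = -33 m; v ends -14 m/s.
3–5 s: v starts -14 m/s; Δx = -14·2 + ½·-5·2² = -38 m; v ends -24 m/s.
5–8 s: v starts -24 m/s; Δx = -24·3 + ½·6·3² = -45 m; v ends -6 m/s.
8–10 s: v starts -6 m/s; Δx = -6·2 + ½·-9·2² = -30 m; v ends -24 m/s.
x(10) = 0 + Σ Δx = -146 m.

-146 m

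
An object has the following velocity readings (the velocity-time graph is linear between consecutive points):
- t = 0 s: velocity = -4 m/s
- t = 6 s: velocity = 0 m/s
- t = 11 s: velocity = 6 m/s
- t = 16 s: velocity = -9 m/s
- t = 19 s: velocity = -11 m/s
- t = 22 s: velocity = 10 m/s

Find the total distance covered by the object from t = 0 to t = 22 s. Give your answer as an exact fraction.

Total distance travelled is ∫|v| dt — sum the magnitudes of each area piece.
0–6 s: |½(-4 + 0)(6)| = 12 m
6–11 s: |½(0 + 6)(5)| = 15 m
11–16 s: v = 0 at t = 13 s; triangle areas 6 + 13.5 = 19.5 m
16–19 s: |½(-9 + -11)(3)| = 30 m
19–22 s: v = 0 at t = 144/7 s; triangle areas 121/14 + 50/7 = 221/14 m
Total distance = 646/7 m

646/7 m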